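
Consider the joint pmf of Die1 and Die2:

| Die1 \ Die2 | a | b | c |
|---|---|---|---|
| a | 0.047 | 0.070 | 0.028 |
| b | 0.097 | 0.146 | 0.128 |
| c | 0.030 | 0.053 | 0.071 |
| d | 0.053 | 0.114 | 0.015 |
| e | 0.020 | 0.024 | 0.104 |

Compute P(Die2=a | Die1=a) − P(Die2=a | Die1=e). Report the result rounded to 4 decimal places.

0.1890

P(Die1=a) = 0.047 + 0.070 + 0.028 = 0.145; P(Die2=a | Die1=a) = 0.047/0.145 = 0.32414.
P(Die1=e) = 0.020 + 0.024 + 0.104 = 0.148; P(Die2=a | Die1=e) = 0.020/0.148 = 0.13514.
Difference = 0.1890.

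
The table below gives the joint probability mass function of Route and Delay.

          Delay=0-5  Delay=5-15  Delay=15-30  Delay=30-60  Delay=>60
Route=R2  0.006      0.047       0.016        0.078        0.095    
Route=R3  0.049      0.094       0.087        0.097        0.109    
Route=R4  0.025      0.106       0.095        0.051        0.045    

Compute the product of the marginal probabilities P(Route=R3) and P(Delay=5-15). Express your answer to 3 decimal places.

0.108

P(Route=R3) = 0.049 + 0.094 + 0.087 + 0.097 + 0.109 = 0.436.
P(Delay=5-15) = 0.047 + 0.094 + 0.106 = 0.247.
Product: 0.436 × 0.247 = 0.108.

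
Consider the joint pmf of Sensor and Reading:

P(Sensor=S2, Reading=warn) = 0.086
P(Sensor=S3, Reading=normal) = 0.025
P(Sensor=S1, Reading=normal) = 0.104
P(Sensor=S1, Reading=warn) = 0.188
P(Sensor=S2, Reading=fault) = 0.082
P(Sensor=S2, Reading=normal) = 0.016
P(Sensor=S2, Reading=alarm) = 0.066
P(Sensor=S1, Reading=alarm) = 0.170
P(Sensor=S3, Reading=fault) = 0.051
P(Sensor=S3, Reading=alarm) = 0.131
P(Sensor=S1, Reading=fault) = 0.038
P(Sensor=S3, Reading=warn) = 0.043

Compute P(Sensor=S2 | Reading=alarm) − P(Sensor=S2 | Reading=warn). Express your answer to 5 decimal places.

-0.09146

P(Reading=alarm) = 0.170 + 0.066 + 0.131 = 0.367; P(Sensor=S2 | Reading=alarm) = 0.066/0.367 = 0.179837.
P(Reading=warn) = 0.188 + 0.086 + 0.043 = 0.317; P(Sensor=S2 | Reading=warn) = 0.086/0.317 = 0.271293.
Difference = -0.09146.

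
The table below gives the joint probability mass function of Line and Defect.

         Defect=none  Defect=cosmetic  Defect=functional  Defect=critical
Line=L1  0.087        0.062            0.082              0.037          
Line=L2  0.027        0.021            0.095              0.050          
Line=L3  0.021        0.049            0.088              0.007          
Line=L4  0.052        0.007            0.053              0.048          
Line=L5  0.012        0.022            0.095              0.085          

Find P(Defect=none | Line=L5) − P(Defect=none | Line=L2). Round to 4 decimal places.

-0.0838

P(Line=L5) = 0.012 + 0.022 + 0.095 + 0.085 = 0.214; P(Defect=none | Line=L5) = 0.012/0.214 = 0.05607.
P(Line=L2) = 0.027 + 0.021 + 0.095 + 0.050 = 0.193; P(Defect=none | Line=L2) = 0.027/0.193 = 0.13990.
Difference = -0.0838.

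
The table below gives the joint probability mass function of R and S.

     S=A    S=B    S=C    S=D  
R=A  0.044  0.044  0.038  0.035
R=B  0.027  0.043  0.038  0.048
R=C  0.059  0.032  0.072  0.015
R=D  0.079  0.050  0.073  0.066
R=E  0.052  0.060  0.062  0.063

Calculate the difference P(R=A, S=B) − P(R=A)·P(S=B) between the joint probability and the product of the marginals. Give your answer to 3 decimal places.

0.007

P(R=A) = 0.044 + 0.044 + 0.038 + 0.035 = 0.161.
P(S=B) = 0.044 + 0.043 + 0.032 + 0.050 + 0.060 = 0.229.
P(R=A, S=B) − P(R=A)P(S=B) = 0.044 − 0.161×0.229 = 0.007.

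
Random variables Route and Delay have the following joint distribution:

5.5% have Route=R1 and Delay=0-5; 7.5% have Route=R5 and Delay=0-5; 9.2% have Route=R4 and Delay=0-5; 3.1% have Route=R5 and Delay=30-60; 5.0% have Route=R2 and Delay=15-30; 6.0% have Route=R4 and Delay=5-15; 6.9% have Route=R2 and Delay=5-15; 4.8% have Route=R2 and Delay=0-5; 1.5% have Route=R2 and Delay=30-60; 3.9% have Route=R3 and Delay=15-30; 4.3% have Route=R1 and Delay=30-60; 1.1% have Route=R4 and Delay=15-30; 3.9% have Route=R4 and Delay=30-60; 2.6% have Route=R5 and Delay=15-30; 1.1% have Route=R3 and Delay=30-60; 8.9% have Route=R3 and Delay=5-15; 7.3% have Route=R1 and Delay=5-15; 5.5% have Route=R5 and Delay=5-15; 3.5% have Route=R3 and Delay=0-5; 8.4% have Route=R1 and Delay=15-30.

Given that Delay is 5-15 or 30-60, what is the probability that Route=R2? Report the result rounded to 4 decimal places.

P(Delay=5-15) = 0.073 + 0.069 + 0.089 + 0.060 + 0.055 = 0.346.
P(Delay=30-60) = 0.043 + 0.015 + 0.011 + 0.039 + 0.031 = 0.139.
P(Delay ∈ {5-15, 30-60}) = 0.346 + 0.139 = 0.485; P(Route=R2, Delay ∈ {5-15, 30-60}) = 0.069 + 0.015 = 0.084.
P(Route=R2 | Delay ∈ {5-15, 30-60}) = 0.084/0.485 = 0.1732.

0.1732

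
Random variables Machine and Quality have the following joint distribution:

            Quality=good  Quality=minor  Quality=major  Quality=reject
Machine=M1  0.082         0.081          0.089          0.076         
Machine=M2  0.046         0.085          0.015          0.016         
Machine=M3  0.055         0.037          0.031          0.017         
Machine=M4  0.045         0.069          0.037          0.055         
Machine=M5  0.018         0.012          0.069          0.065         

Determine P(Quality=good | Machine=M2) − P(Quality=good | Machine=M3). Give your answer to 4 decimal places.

P(Machine=M2) = 0.046 + 0.085 + 0.015 + 0.016 = 0.162; P(Quality=good | Machine=M2) = 0.046/0.162 = 0.28395.
P(Machine=M3) = 0.055 + 0.037 + 0.031 + 0.017 = 0.140; P(Quality=good | Machine=M3) = 0.055/0.140 = 0.39286.
Difference = -0.1089.

-0.1089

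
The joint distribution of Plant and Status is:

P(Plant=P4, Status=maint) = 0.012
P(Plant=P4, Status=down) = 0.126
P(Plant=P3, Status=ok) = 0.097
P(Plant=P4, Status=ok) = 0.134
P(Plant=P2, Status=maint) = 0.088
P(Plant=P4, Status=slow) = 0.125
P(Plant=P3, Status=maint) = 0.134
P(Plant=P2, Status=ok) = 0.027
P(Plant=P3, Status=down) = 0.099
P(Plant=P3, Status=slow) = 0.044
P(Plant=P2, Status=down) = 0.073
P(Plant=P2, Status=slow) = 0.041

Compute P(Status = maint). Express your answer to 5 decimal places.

P(Status=maint) = 0.088 + 0.134 + 0.012 = 0.234.

0.23400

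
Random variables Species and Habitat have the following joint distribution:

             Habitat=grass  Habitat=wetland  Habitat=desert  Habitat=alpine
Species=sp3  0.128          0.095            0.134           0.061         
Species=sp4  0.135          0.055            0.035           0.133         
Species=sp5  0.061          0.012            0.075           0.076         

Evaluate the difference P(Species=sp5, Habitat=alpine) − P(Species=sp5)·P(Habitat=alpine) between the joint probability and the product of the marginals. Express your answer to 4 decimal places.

0.0155

P(Species=sp5) = 0.061 + 0.012 + 0.075 + 0.076 = 0.224.
P(Habitat=alpine) = 0.061 + 0.133 + 0.076 = 0.270.
P(Species=sp5, Habitat=alpine) − P(Species=sp5)P(Habitat=alpine) = 0.076 − 0.224×0.270 = 0.0155.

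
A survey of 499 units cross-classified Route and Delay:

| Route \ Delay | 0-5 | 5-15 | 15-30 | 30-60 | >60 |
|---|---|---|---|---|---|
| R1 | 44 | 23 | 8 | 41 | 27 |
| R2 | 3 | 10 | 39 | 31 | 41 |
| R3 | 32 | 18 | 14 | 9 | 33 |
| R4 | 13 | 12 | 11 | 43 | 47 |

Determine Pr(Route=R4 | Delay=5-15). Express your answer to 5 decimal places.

Total with Delay=5-15: 23 + 10 + 18 + 12 = 63.
P(Route=R4 | Delay=5-15) = 12/63 = 0.19048.

0.19048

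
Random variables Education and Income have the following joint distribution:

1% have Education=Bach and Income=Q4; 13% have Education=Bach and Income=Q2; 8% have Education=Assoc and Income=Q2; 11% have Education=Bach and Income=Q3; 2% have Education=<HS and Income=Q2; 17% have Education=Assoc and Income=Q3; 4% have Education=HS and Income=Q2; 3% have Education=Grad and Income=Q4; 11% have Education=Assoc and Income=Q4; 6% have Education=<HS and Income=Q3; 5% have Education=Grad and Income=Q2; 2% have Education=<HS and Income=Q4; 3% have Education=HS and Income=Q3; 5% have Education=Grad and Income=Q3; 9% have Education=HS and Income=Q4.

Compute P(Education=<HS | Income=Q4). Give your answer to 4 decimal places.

P(Income=Q4) = 0.02 + 0.09 + 0.11 + 0.01 + 0.03 = 0.26.
P(Education=<HS | Income=Q4) = 0.02/0.26 = 0.0769.

0.0769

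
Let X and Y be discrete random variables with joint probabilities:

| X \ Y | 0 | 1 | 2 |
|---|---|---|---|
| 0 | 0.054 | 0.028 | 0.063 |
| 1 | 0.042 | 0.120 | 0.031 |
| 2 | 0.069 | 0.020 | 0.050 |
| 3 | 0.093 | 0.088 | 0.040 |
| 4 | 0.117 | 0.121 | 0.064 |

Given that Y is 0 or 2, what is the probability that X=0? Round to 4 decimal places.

0.1878

P(Y=0) = 0.054 + 0.042 + 0.069 + 0.093 + 0.117 = 0.375.
P(Y=2) = 0.063 + 0.031 + 0.050 + 0.040 + 0.064 = 0.248.
P(Y ∈ {0, 2}) = 0.375 + 0.248 = 0.623; P(X=0, Y ∈ {0, 2}) = 0.054 + 0.063 = 0.117.
P(X=0 | Y ∈ {0, 2}) = 0.117/0.623 = 0.1878.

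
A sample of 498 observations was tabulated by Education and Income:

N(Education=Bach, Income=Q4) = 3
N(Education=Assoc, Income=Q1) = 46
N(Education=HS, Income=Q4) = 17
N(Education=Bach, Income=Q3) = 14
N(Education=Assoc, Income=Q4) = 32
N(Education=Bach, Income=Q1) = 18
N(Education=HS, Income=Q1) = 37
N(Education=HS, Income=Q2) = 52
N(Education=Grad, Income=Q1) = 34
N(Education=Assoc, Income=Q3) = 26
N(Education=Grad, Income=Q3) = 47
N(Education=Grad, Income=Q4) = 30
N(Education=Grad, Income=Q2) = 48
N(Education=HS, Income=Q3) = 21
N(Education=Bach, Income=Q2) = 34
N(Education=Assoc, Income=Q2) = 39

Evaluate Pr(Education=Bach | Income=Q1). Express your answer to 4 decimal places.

Total with Income=Q1: 37 + 46 + 18 + 34 = 135.
P(Education=Bach | Income=Q1) = 18/135 = 0.1333.

0.1333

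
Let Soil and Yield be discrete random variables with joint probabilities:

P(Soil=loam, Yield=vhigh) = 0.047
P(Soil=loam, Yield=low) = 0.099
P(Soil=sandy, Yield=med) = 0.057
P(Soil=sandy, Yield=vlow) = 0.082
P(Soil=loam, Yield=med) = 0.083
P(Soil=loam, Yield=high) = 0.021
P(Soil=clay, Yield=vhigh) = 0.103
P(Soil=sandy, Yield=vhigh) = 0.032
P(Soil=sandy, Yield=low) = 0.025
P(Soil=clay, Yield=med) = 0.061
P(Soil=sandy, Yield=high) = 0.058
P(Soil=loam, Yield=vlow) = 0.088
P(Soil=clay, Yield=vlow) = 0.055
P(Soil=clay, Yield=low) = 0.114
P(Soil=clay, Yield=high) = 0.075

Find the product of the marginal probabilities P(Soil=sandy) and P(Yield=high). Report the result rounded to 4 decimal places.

P(Soil=sandy) = 0.082 + 0.025 + 0.057 + 0.058 + 0.032 = 0.254.
P(Yield=high) = 0.058 + 0.021 + 0.075 = 0.154.
Product: 0.254 × 0.154 = 0.0391.

0.0391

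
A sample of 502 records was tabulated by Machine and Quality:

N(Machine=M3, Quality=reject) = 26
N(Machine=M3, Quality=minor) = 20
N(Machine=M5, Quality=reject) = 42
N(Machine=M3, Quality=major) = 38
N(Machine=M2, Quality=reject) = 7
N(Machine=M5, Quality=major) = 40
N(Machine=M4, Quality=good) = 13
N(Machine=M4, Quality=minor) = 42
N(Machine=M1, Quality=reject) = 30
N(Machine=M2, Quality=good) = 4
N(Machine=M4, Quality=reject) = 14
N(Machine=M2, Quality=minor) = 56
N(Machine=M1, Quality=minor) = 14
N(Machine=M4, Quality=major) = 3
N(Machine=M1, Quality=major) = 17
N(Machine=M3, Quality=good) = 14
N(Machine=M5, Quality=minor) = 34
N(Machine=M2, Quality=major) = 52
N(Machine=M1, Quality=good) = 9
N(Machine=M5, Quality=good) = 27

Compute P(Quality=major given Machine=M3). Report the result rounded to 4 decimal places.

0.3878

Total with Machine=M3: 14 + 20 + 38 + 26 = 98.
P(Quality=major | Machine=M3) = 38/98 = 0.3878.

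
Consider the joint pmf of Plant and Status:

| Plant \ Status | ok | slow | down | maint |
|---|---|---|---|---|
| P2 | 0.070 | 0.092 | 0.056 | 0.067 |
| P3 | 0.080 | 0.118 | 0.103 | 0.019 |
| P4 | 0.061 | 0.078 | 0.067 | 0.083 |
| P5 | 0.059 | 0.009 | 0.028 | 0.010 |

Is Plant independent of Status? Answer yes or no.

P(Plant=P3) = 0.320 and P(Status=maint) = 0.179, so their product is 0.05728, but P(Plant=P3, Status=maint) = 0.019. Since these differ, Plant and Status are not independent.

no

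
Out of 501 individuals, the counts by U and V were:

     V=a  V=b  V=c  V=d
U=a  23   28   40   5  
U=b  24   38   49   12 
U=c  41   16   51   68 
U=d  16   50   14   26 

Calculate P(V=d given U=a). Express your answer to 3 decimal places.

0.052

Total with U=a: 23 + 28 + 40 + 5 = 96.
P(V=d | U=a) = 5/96 = 0.052.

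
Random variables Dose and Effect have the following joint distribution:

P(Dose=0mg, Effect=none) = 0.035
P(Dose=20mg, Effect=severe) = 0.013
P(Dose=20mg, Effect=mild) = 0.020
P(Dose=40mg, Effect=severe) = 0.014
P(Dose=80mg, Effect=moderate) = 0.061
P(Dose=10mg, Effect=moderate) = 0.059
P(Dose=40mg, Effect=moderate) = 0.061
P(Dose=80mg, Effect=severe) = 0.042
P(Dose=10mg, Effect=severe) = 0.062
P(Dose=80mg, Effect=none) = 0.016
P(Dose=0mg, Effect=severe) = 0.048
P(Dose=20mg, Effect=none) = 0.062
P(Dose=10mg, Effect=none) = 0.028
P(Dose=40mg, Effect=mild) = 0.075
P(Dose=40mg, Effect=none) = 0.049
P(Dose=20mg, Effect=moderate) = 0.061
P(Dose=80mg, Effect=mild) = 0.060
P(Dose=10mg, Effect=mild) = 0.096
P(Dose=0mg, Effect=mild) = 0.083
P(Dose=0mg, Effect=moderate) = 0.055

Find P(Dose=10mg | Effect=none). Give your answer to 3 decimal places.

0.147

P(Effect=none) = 0.035 + 0.028 + 0.062 + 0.049 + 0.016 = 0.190.
P(Dose=10mg | Effect=none) = 0.028/0.190 = 0.147.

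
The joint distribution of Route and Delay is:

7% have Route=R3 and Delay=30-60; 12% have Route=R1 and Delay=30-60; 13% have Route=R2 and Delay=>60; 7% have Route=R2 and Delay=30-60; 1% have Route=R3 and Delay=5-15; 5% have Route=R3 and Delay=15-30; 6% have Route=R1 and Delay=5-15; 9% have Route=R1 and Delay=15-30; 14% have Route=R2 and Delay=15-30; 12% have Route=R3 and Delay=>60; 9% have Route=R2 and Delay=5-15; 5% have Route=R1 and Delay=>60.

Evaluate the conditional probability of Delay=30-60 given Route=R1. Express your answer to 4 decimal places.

0.3750

P(Route=R1) = 0.06 + 0.09 + 0.12 + 0.05 = 0.32.
P(Delay=30-60 | Route=R1) = 0.12/0.32 = 0.3750.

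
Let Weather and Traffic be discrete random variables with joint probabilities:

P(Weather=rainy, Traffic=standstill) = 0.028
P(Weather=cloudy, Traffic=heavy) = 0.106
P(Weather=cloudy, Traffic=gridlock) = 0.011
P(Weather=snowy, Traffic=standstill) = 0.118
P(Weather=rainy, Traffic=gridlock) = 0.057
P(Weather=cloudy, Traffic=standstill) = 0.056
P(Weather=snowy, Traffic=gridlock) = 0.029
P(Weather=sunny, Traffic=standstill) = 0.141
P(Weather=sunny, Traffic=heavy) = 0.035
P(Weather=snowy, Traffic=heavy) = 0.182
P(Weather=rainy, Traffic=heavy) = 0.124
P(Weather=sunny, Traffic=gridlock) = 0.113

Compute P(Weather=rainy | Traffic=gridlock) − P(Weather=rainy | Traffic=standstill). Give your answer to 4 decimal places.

0.1898

P(Traffic=gridlock) = 0.113 + 0.011 + 0.057 + 0.029 = 0.210; P(Weather=rainy | Traffic=gridlock) = 0.057/0.210 = 0.27143.
P(Traffic=standstill) = 0.141 + 0.056 + 0.028 + 0.118 = 0.343; P(Weather=rainy | Traffic=standstill) = 0.028/0.343 = 0.08163.
Difference = 0.1898.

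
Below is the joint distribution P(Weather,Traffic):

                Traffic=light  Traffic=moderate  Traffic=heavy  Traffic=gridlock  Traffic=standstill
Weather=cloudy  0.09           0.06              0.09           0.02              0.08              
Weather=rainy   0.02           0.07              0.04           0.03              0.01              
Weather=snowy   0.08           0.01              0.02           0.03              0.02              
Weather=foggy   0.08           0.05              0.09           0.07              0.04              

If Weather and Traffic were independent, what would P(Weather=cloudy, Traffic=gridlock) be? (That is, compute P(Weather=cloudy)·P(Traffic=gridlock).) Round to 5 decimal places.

P(Weather=cloudy) = 0.09 + 0.06 + 0.09 + 0.02 + 0.08 = 0.34.
P(Traffic=gridlock) = 0.02 + 0.03 + 0.03 + 0.07 = 0.15.
Product: 0.34 × 0.15 = 0.05100.

0.05100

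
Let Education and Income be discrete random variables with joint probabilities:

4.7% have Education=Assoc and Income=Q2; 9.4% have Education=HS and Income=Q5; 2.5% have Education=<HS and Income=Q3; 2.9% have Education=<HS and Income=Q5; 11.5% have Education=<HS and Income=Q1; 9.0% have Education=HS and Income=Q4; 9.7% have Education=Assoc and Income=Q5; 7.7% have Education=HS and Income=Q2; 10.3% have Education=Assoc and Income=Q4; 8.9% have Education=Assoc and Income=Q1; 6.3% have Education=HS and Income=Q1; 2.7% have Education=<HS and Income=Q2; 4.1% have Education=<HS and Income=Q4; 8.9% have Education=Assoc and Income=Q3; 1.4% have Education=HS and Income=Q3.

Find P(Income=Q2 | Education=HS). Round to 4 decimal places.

P(Education=HS) = 0.063 + 0.077 + 0.014 + 0.090 + 0.094 = 0.338.
P(Income=Q2 | Education=HS) = 0.077/0.338 = 0.2278.

0.2278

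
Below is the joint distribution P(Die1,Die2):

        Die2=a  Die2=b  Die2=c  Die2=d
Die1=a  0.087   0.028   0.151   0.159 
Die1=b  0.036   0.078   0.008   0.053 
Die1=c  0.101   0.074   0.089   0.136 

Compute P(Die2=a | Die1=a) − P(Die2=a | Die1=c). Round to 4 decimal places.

-0.0478

P(Die1=a) = 0.087 + 0.028 + 0.151 + 0.159 = 0.425; P(Die2=a | Die1=a) = 0.087/0.425 = 0.20471.
P(Die1=c) = 0.101 + 0.074 + 0.089 + 0.136 = 0.400; P(Die2=a | Die1=c) = 0.101/0.400 = 0.25250.
Difference = -0.0478.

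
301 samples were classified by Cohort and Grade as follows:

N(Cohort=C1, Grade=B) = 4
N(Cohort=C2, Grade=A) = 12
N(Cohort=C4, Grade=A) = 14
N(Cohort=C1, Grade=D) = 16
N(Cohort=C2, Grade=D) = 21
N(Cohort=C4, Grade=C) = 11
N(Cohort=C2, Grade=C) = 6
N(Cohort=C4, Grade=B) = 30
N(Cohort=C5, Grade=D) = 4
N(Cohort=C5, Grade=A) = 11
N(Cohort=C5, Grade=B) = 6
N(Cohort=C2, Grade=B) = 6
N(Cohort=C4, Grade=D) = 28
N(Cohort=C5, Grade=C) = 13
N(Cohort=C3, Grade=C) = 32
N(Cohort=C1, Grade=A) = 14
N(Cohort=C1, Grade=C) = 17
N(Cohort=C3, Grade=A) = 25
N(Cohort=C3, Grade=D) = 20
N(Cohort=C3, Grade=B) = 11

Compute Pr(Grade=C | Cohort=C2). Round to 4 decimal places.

0.1333

Total with Cohort=C2: 12 + 6 + 6 + 21 = 45.
P(Grade=C | Cohort=C2) = 6/45 = 0.1333.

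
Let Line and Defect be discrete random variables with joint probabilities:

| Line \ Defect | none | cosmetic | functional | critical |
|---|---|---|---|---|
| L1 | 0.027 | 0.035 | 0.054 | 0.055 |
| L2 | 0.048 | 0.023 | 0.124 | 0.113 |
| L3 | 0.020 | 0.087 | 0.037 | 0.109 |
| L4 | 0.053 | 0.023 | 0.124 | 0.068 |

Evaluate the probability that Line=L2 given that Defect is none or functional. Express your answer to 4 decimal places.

P(Defect=none) = 0.027 + 0.048 + 0.020 + 0.053 = 0.148.
P(Defect=functional) = 0.054 + 0.124 + 0.037 + 0.124 = 0.339.
P(Defect ∈ {none, functional}) = 0.148 + 0.339 = 0.487; P(Line=L2, Defect ∈ {none, functional}) = 0.048 + 0.124 = 0.172.
P(Line=L2 | Defect ∈ {none, functional}) = 0.172/0.487 = 0.3532.

0.3532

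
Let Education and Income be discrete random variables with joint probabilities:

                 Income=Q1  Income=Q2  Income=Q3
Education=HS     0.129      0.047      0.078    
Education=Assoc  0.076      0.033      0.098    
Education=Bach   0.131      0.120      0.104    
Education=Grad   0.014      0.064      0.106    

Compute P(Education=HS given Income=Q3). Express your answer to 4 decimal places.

P(Income=Q3) = 0.078 + 0.098 + 0.104 + 0.106 = 0.386.
P(Education=HS | Income=Q3) = 0.078/0.386 = 0.2021.

0.2021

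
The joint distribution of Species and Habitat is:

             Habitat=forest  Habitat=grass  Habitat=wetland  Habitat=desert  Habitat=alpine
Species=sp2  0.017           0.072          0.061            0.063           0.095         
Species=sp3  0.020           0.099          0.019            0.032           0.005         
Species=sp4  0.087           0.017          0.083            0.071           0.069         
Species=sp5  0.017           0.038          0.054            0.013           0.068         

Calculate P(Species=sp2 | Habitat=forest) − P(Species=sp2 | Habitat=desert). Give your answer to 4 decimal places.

P(Habitat=forest) = 0.017 + 0.020 + 0.087 + 0.017 = 0.141; P(Species=sp2 | Habitat=forest) = 0.017/0.141 = 0.12057.
P(Habitat=desert) = 0.063 + 0.032 + 0.071 + 0.013 = 0.179; P(Species=sp2 | Habitat=desert) = 0.063/0.179 = 0.35196.
Difference = -0.2314.

-0.2314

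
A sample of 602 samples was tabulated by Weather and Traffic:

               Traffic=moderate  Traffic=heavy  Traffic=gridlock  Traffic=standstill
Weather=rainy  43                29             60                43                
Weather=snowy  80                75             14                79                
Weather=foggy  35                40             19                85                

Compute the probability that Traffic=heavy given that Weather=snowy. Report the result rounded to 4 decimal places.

Total with Weather=snowy: 80 + 75 + 14 + 79 = 248.
P(Traffic=heavy | Weather=snowy) = 75/248 = 0.3024.

0.3024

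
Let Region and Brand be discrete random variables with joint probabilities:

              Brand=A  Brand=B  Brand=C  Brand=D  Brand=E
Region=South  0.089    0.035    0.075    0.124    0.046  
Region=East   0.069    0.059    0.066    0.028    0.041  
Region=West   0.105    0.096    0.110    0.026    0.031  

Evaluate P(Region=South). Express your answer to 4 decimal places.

P(Region=South) = 0.089 + 0.035 + 0.075 + 0.124 + 0.046 = 0.369.

0.3690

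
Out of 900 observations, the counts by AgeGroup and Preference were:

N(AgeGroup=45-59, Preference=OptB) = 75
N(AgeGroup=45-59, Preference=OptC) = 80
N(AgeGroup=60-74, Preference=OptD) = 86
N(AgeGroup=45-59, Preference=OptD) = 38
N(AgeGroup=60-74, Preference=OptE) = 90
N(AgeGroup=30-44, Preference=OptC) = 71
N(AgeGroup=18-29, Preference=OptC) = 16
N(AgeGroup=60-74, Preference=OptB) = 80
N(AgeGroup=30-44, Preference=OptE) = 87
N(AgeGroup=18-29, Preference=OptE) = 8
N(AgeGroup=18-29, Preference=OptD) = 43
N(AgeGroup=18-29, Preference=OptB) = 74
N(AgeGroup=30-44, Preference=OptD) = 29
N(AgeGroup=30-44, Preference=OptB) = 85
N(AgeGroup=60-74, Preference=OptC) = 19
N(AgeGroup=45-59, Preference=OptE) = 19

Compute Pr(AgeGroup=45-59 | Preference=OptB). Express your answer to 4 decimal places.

Total with Preference=OptB: 74 + 85 + 75 + 80 = 314.
P(AgeGroup=45-59 | Preference=OptB) = 75/314 = 0.2389.

0.2389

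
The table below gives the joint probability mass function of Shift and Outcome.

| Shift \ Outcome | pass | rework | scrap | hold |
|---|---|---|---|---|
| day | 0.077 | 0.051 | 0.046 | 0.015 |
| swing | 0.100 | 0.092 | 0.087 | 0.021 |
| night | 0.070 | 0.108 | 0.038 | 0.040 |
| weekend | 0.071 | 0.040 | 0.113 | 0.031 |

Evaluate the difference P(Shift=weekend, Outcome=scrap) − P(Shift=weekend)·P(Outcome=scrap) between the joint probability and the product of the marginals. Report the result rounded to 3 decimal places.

0.041

P(Shift=weekend) = 0.071 + 0.040 + 0.113 + 0.031 = 0.255.
P(Outcome=scrap) = 0.046 + 0.087 + 0.038 + 0.113 = 0.284.
P(Shift=weekend, Outcome=scrap) − P(Shift=weekend)P(Outcome=scrap) = 0.113 − 0.255×0.284 = 0.041.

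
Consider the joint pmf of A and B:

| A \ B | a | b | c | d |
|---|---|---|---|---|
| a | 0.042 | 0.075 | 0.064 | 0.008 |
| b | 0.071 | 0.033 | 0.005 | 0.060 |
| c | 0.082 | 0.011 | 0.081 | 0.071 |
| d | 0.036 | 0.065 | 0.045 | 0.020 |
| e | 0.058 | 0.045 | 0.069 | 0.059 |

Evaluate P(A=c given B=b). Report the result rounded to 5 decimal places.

0.04803

P(B=b) = 0.075 + 0.033 + 0.011 + 0.065 + 0.045 = 0.229.
P(A=c | B=b) = 0.011/0.229 = 0.04803.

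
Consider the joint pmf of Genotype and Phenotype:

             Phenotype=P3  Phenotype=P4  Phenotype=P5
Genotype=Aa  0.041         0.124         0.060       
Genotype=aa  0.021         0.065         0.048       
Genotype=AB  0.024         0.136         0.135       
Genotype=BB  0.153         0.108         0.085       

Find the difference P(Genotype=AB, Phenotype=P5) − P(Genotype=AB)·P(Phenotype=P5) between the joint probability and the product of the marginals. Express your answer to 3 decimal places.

P(Genotype=AB) = 0.024 + 0.136 + 0.135 = 0.295.
P(Phenotype=P5) = 0.060 + 0.048 + 0.135 + 0.085 = 0.328.
P(Genotype=AB, Phenotype=P5) − P(Genotype=AB)P(Phenotype=P5) = 0.135 − 0.295×0.328 = 0.038.

0.038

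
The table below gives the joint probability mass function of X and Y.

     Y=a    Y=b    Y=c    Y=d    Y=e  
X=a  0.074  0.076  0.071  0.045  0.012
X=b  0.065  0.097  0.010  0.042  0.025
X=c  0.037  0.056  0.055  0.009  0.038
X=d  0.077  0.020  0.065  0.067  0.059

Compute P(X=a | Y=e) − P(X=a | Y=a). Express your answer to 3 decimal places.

P(Y=e) = 0.012 + 0.025 + 0.038 + 0.059 = 0.134; P(X=a | Y=e) = 0.012/0.134 = 0.0896.
P(Y=a) = 0.074 + 0.065 + 0.037 + 0.077 = 0.253; P(X=a | Y=a) = 0.074/0.253 = 0.2925.
Difference = -0.203.

-0.203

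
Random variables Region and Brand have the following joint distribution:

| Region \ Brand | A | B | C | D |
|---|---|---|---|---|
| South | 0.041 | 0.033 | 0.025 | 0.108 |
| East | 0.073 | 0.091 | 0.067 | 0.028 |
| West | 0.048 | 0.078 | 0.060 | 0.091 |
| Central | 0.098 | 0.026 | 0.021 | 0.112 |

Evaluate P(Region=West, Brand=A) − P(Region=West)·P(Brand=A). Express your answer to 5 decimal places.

-0.02402

P(Region=West) = 0.048 + 0.078 + 0.060 + 0.091 = 0.277.
P(Brand=A) = 0.041 + 0.073 + 0.048 + 0.098 = 0.260.
P(Region=West, Brand=A) − P(Region=West)P(Brand=A) = 0.048 − 0.277×0.260 = -0.02402.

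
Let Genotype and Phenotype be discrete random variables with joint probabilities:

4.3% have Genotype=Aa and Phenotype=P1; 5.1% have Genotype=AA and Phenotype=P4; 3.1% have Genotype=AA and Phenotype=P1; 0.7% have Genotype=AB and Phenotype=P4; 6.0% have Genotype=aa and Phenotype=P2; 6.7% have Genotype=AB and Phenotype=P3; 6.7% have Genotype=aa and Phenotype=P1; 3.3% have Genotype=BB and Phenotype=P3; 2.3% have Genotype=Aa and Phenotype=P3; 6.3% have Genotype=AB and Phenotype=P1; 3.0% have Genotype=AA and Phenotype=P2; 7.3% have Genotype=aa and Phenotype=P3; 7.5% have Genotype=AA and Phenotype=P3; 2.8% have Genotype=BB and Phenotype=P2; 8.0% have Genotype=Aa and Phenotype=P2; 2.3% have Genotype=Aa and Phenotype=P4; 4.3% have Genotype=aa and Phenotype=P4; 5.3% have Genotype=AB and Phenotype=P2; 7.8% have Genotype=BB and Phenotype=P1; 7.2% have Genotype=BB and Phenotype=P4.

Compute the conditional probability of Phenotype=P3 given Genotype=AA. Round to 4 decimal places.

P(Genotype=AA) = 0.031 + 0.030 + 0.075 + 0.051 = 0.187.
P(Phenotype=P3 | Genotype=AA) = 0.075/0.187 = 0.4011.

0.4011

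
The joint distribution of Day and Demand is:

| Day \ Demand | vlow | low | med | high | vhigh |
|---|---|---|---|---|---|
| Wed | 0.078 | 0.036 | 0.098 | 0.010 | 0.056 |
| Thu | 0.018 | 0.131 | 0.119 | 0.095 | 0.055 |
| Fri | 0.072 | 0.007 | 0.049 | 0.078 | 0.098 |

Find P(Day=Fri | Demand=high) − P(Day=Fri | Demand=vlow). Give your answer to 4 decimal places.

-0.0023

P(Demand=high) = 0.010 + 0.095 + 0.078 = 0.183; P(Day=Fri | Demand=high) = 0.078/0.183 = 0.42623.
P(Demand=vlow) = 0.078 + 0.018 + 0.072 = 0.168; P(Day=Fri | Demand=vlow) = 0.072/0.168 = 0.42857.
Difference = -0.0023.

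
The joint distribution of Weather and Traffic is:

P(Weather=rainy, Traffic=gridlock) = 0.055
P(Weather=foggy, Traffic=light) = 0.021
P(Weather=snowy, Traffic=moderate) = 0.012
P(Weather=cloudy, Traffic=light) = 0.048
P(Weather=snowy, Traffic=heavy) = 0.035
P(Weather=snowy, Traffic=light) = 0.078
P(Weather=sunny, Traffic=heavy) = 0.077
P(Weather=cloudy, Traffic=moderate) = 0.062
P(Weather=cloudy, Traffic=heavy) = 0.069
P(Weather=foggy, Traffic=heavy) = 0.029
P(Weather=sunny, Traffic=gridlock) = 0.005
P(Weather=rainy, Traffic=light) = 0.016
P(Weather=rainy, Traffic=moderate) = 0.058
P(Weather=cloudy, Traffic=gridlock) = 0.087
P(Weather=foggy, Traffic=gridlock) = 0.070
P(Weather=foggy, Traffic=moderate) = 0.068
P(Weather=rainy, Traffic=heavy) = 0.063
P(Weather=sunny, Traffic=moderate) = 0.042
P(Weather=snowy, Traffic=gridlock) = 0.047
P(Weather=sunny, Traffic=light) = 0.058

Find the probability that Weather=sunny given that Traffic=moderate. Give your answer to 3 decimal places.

P(Traffic=moderate) = 0.042 + 0.062 + 0.058 + 0.012 + 0.068 = 0.242.
P(Weather=sunny | Traffic=moderate) = 0.042/0.242 = 0.174.

0.174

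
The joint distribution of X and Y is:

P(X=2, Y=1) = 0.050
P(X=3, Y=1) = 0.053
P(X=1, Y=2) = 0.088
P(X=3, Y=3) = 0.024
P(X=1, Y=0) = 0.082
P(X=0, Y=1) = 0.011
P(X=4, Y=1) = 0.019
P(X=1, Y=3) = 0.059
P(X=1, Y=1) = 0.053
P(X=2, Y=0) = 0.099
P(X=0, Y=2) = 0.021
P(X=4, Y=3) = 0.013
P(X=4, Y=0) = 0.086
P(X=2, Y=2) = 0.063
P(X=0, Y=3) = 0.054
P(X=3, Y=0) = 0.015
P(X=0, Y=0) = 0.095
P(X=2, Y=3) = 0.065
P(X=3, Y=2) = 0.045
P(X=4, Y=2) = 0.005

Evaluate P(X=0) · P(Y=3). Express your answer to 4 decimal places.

P(X=0) = 0.095 + 0.011 + 0.021 + 0.054 = 0.181.
P(Y=3) = 0.054 + 0.059 + 0.065 + 0.024 + 0.013 = 0.215.
Product: 0.181 × 0.215 = 0.0389.

0.0389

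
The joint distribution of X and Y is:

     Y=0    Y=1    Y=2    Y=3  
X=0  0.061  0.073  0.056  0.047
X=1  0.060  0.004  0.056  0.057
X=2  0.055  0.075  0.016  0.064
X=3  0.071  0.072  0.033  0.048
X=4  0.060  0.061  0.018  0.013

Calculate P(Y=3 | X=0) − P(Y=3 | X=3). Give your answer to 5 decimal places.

P(X=0) = 0.061 + 0.073 + 0.056 + 0.047 = 0.237; P(Y=3 | X=0) = 0.047/0.237 = 0.198312.
P(X=3) = 0.071 + 0.072 + 0.033 + 0.048 = 0.224; P(Y=3 | X=3) = 0.048/0.224 = 0.214286.
Difference = -0.01597.

-0.01597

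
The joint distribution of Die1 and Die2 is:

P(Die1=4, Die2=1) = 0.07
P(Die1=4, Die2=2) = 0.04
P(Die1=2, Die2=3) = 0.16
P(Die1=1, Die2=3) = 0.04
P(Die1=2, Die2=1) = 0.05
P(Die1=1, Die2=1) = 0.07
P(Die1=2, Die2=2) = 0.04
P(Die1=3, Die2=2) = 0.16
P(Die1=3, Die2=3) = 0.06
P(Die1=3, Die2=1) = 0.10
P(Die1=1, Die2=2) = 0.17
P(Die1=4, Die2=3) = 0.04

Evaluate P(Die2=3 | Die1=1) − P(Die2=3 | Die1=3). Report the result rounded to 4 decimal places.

-0.0446

P(Die1=1) = 0.07 + 0.17 + 0.04 = 0.28; P(Die2=3 | Die1=1) = 0.04/0.28 = 0.14286.
P(Die1=3) = 0.10 + 0.16 + 0.06 = 0.32; P(Die2=3 | Die1=3) = 0.06/0.32 = 0.18750.
Difference = -0.0446.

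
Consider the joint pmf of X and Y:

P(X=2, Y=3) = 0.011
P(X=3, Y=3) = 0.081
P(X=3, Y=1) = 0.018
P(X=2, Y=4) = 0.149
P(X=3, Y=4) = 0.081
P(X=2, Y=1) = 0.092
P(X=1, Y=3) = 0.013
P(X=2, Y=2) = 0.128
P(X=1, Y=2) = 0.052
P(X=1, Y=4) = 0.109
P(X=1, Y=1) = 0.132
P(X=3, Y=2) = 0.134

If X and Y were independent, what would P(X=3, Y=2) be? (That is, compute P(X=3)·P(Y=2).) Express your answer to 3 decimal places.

P(X=3) = 0.018 + 0.134 + 0.081 + 0.081 = 0.314.
P(Y=2) = 0.052 + 0.128 + 0.134 = 0.314.
Product: 0.314 × 0.314 = 0.099.

0.099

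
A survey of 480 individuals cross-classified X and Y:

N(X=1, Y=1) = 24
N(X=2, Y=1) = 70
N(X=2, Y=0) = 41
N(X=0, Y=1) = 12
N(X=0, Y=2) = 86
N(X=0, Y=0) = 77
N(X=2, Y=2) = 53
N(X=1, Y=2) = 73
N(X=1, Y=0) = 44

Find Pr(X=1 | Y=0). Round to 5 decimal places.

Total with Y=0: 77 + 44 + 41 = 162.
P(X=1 | Y=0) = 44/162 = 0.27160.

0.27160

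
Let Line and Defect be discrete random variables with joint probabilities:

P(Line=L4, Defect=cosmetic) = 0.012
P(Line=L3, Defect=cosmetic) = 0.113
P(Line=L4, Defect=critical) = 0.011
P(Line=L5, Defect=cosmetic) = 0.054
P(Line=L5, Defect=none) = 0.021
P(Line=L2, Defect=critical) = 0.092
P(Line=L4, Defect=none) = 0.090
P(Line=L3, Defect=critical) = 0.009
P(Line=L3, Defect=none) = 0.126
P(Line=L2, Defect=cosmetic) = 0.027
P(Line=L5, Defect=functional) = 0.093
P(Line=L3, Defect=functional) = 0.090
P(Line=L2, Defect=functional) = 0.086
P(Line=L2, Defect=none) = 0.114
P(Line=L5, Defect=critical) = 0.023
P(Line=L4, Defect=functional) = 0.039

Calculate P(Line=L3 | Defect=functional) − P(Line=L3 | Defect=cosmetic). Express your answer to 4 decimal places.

P(Defect=functional) = 0.086 + 0.090 + 0.039 + 0.093 = 0.308; P(Line=L3 | Defect=functional) = 0.090/0.308 = 0.29221.
P(Defect=cosmetic) = 0.027 + 0.113 + 0.012 + 0.054 = 0.206; P(Line=L3 | Defect=cosmetic) = 0.113/0.206 = 0.54854.
Difference = -0.2563.

-0.2563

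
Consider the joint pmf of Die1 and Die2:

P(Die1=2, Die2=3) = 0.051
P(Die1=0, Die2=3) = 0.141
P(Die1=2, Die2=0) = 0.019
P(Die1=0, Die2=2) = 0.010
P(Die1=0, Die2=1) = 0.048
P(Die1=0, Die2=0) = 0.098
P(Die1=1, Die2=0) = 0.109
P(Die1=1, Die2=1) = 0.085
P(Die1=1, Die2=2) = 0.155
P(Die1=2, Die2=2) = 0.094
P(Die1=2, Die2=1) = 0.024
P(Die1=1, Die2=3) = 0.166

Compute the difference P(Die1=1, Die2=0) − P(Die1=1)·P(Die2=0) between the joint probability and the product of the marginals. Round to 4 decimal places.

P(Die1=1) = 0.109 + 0.085 + 0.155 + 0.166 = 0.515.
P(Die2=0) = 0.098 + 0.109 + 0.019 = 0.226.
P(Die1=1, Die2=0) − P(Die1=1)P(Die2=0) = 0.109 − 0.515×0.226 = -0.0074.

-0.0074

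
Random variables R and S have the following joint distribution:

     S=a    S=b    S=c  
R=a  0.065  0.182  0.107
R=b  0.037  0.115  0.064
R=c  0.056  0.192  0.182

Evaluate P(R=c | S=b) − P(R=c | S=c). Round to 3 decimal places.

P(S=b) = 0.182 + 0.115 + 0.192 = 0.489; P(R=c | S=b) = 0.192/0.489 = 0.3926.
P(S=c) = 0.107 + 0.064 + 0.182 = 0.353; P(R=c | S=c) = 0.182/0.353 = 0.5156.
Difference = -0.123.

-0.123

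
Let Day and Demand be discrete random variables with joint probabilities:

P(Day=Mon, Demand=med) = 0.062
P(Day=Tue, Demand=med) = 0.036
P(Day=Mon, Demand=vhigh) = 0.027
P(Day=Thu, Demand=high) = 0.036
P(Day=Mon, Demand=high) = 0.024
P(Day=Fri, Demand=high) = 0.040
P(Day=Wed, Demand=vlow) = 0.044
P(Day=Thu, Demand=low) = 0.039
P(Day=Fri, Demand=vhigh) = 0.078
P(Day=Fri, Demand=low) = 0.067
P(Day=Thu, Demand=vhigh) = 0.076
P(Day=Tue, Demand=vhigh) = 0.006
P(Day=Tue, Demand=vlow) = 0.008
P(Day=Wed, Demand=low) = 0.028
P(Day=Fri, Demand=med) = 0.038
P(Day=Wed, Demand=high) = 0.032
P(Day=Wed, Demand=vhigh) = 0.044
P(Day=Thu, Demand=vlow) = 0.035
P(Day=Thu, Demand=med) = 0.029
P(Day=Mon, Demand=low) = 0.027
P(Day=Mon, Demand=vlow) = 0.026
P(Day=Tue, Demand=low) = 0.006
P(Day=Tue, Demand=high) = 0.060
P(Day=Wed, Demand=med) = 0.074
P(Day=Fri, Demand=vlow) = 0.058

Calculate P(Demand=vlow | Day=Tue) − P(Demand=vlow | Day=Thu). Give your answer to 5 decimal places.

-0.09383

P(Day=Tue) = 0.008 + 0.006 + 0.036 + 0.060 + 0.006 = 0.116; P(Demand=vlow | Day=Tue) = 0.008/0.116 = 0.068966.
P(Day=Thu) = 0.035 + 0.039 + 0.029 + 0.036 + 0.076 = 0.215; P(Demand=vlow | Day=Thu) = 0.035/0.215 = 0.162791.
Difference = -0.09383.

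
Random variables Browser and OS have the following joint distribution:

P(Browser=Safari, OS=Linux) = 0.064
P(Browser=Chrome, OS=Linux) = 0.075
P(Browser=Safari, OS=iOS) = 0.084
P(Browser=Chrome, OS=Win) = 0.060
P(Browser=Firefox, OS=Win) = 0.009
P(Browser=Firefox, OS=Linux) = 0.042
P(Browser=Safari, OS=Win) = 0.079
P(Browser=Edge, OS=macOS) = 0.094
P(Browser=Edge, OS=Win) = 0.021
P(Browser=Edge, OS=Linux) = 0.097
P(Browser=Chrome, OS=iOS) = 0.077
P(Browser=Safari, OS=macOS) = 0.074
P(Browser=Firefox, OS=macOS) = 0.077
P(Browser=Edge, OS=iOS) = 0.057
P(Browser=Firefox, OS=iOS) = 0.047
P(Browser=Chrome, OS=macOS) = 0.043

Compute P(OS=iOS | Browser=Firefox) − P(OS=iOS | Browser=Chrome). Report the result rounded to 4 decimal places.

P(Browser=Firefox) = 0.009 + 0.077 + 0.042 + 0.047 = 0.175; P(OS=iOS | Browser=Firefox) = 0.047/0.175 = 0.26857.
P(Browser=Chrome) = 0.060 + 0.043 + 0.075 + 0.077 = 0.255; P(OS=iOS | Browser=Chrome) = 0.077/0.255 = 0.30196.
Difference = -0.0334.

-0.0334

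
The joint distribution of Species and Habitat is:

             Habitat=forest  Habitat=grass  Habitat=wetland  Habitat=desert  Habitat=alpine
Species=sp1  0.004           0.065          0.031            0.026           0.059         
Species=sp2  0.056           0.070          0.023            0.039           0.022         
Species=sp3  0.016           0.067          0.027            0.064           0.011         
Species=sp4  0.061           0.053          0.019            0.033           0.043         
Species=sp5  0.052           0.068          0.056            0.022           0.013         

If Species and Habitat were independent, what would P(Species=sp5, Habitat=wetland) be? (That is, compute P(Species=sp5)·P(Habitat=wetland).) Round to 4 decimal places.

0.0329

P(Species=sp5) = 0.052 + 0.068 + 0.056 + 0.022 + 0.013 = 0.211.
P(Habitat=wetland) = 0.031 + 0.023 + 0.027 + 0.019 + 0.056 = 0.156.
Product: 0.211 × 0.156 = 0.0329.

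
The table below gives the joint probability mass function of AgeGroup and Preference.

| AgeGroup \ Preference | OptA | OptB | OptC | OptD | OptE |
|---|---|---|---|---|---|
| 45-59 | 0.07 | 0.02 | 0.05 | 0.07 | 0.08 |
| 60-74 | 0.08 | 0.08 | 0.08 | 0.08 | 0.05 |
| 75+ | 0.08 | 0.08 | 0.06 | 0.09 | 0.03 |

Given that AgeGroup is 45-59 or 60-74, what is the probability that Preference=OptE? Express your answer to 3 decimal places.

0.197

P(AgeGroup=45-59) = 0.07 + 0.02 + 0.05 + 0.07 + 0.08 = 0.29.
P(AgeGroup=60-74) = 0.08 + 0.08 + 0.08 + 0.08 + 0.05 = 0.37.
P(AgeGroup ∈ {45-59, 60-74}) = 0.29 + 0.37 = 0.66; P(Preference=OptE, AgeGroup ∈ {45-59, 60-74}) = 0.08 + 0.05 = 0.13.
P(Preference=OptE | AgeGroup ∈ {45-59, 60-74}) = 0.13/0.66 = 0.197.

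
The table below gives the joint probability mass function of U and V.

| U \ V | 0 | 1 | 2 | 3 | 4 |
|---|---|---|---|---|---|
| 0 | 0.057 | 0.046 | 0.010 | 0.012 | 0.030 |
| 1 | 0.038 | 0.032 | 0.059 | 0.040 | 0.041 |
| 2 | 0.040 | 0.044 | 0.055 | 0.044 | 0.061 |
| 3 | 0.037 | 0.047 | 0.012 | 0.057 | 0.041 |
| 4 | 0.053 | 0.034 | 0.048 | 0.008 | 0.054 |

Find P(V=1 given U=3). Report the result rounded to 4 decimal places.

P(U=3) = 0.037 + 0.047 + 0.012 + 0.057 + 0.041 = 0.194.
P(V=1 | U=3) = 0.047/0.194 = 0.2423.

0.2423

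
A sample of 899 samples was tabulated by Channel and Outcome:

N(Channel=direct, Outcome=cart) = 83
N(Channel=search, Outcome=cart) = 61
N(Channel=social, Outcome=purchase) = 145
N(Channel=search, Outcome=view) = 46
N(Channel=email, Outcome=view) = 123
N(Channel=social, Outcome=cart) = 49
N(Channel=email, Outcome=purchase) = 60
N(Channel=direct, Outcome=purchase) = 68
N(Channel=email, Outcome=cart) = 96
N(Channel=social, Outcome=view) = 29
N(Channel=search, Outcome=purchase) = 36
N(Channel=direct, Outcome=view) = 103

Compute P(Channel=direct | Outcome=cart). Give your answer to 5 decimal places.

Total with Outcome=cart: 96 + 61 + 49 + 83 = 289.
P(Channel=direct | Outcome=cart) = 83/289 = 0.28720.

0.28720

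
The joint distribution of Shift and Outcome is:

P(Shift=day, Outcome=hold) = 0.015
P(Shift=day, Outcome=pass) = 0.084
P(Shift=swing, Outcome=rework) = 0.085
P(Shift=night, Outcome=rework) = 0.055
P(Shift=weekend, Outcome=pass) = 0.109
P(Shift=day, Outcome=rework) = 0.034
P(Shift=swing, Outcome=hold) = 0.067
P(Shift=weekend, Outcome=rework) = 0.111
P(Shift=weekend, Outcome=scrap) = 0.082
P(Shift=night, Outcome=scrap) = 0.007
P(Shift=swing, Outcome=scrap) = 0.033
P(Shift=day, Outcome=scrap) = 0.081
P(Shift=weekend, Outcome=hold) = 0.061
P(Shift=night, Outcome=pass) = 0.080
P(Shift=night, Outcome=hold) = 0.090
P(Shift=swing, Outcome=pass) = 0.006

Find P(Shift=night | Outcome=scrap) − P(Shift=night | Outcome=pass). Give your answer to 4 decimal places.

P(Outcome=scrap) = 0.081 + 0.033 + 0.007 + 0.082 = 0.203; P(Shift=night | Outcome=scrap) = 0.007/0.203 = 0.03448.
P(Outcome=pass) = 0.084 + 0.006 + 0.080 + 0.109 = 0.279; P(Shift=night | Outcome=pass) = 0.080/0.279 = 0.28674.
Difference = -0.2523.

-0.2523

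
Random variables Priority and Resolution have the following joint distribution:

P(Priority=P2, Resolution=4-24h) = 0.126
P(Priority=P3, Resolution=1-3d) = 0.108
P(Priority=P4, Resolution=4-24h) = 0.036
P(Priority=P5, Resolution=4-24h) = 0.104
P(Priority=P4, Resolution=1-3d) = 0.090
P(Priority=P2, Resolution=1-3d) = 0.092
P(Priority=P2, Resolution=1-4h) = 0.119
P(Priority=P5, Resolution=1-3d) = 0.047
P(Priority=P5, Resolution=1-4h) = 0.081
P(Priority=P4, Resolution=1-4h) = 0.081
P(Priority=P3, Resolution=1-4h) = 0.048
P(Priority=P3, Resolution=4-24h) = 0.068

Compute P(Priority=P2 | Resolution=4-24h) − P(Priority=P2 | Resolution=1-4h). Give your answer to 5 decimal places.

P(Resolution=4-24h) = 0.126 + 0.068 + 0.036 + 0.104 = 0.334; P(Priority=P2 | Resolution=4-24h) = 0.126/0.334 = 0.377246.
P(Resolution=1-4h) = 0.119 + 0.048 + 0.081 + 0.081 = 0.329; P(Priority=P2 | Resolution=1-4h) = 0.119/0.329 = 0.361702.
Difference = 0.01554.

0.01554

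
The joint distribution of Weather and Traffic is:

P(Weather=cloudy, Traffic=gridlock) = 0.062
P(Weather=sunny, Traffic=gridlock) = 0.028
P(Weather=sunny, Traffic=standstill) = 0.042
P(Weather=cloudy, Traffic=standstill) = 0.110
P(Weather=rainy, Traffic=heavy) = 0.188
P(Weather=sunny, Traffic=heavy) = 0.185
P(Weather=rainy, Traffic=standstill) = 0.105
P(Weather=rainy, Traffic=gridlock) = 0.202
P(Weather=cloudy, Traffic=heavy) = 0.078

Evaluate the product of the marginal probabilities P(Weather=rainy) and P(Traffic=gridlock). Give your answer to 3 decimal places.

0.145

P(Weather=rainy) = 0.188 + 0.202 + 0.105 = 0.495.
P(Traffic=gridlock) = 0.028 + 0.062 + 0.202 = 0.292.
Product: 0.495 × 0.292 = 0.145.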